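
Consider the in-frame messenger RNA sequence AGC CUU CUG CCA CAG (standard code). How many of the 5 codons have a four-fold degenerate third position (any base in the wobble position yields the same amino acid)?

Codon 1 AGC (Ser): third position 2-fold.
Codon 2 CUU (Leu): third position 4-fold.
Codon 3 CUG (Leu): third position 4-fold.
Codon 4 CCA (Pro): third position 4-fold.
Codon 5 CAG (Gln): third position 2-fold.
Four-fold degenerate third positions: 3.

3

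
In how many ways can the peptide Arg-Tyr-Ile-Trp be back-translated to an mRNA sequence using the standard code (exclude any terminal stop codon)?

Arg: 6 codons.
Tyr: 2 codons.
Ile: 3 codons.
Trp: 1 codon.
6 × 2 × 3 × 1 = 36.

36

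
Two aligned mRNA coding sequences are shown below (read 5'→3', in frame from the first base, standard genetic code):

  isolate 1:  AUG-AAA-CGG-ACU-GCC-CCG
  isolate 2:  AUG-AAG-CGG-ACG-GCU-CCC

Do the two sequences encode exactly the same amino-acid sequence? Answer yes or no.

yes

Codon 1: AUG Met / AUG Met — identical.
Codon 2: AAA Lys / AAG Lys — synonymous.
Codon 3: CGG Arg / CGG Arg — identical.
Codon 4: ACU Thr / ACG Thr — synonymous.
Codon 5: GCC Ala / GCU Ala — synonymous.
Codon 6: CCG Pro / CCC Pro — synonymous.
Nonsynonymous differences: 0 → same protein.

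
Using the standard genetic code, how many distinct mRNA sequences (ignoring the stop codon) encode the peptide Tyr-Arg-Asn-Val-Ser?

576

Tyr: 2 codons.
Arg: 6 codons.
Asn: 2 codons.
Val: 4 codons.
Ser: 6 codons.
2 × 6 × 2 × 4 × 6 = 576.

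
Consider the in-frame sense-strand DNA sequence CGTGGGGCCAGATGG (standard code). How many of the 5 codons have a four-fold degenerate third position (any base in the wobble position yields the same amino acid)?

3

Codon 1 CGT (Arg): third position 4-fold.
Codon 2 GGG (Gly): third position 4-fold.
Codon 3 GCC (Ala): third position 4-fold.
Codon 4 AGA (Arg): third position 2-fold.
Codon 5 TGG (Trp): third position 1-fold.
Four-fold degenerate third positions: 3.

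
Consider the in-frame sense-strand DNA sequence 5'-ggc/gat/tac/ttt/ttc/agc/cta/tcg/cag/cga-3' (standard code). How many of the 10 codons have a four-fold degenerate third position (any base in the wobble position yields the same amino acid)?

4

Codon 1 GGC (Gly): third position 4-fold.
Codon 2 GAT (Asp): third position 2-fold.
Codon 3 TAC (Tyr): third position 2-fold.
Codon 4 TTT (Phe): third position 2-fold.
Codon 5 TTC (Phe): third position 2-fold.
Codon 6 AGC (Ser): third position 2-fold.
Codon 7 CTA (Leu): third position 4-fold.
Codon 8 TCG (Ser): third position 4-fold.
Codon 9 CAG (Gln): third position 2-fold.
Codon 10 CGA (Arg): third position 4-fold.
Four-fold degenerate third positions: 4.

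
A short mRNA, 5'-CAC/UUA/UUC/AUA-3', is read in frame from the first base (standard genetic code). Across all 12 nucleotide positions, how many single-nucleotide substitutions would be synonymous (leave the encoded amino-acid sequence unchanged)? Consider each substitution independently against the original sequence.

6

Codon 1 (CAC, His): 1 synonymous substitution.
Codon 2 (UUA, Leu): 2 synonymous substitutions.
Codon 3 (UUC, Phe): 1 synonymous substitution.
Codon 4 (AUA, Ile): 2 synonymous substitutions.
Total: 1 + 2 + 1 + 2 = 6.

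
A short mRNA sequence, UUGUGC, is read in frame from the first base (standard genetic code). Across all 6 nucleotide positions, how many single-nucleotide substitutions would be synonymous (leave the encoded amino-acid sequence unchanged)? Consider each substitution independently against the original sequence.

3

Codon 1 (UUG, Leu): 2 synonymous substitutions.
Codon 2 (UGC, Cys): 1 synonymous substitution.
Total: 2 + 1 = 3.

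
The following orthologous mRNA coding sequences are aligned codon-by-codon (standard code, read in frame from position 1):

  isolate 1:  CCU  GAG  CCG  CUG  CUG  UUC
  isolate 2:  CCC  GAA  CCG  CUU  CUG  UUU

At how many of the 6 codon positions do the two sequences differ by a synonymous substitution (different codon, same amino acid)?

Codon 1: CCU Pro / CCC Pro — synonymous.
Codon 2: GAG Glu / GAA Glu — synonymous.
Codon 3: CCG Pro / CCG Pro — identical.
Codon 4: CUG Leu / CUU Leu — synonymous.
Codon 5: CUG Leu / CUG Leu — identical.
Codon 6: UUC Phe / UUU Phe — synonymous.
Synonymous differences: 4.

4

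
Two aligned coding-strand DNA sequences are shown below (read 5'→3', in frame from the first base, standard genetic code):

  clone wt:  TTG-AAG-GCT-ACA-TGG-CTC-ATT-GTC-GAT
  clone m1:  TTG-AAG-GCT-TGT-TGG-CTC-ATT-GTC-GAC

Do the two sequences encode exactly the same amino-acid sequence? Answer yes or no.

Codon 1: TTG Leu / TTG Leu — identical.
Codon 2: AAG Lys / AAG Lys — identical.
Codon 3: GCT Ala / GCT Ala — identical.
Codon 4: ACA Thr / TGT Cys — nonsynonymous.
Codon 5: TGG Trp / TGG Trp — identical.
Codon 6: CTC Leu / CTC Leu — identical.
Codon 7: ATT Ile / ATT Ile — identical.
Codon 8: GTC Val / GTC Val — identical.
Codon 9: GAT Asp / GAC Asp — synonymous.
Nonsynonymous differences: 1 → different protein.

no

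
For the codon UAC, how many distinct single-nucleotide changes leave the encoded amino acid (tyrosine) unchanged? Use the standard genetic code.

Position 1: none → 0 synonymous.
Position 2: none → 0 synonymous.
Position 3: UAU → 1 synonymous.
Total: 0 + 0 + 1 = 1.

1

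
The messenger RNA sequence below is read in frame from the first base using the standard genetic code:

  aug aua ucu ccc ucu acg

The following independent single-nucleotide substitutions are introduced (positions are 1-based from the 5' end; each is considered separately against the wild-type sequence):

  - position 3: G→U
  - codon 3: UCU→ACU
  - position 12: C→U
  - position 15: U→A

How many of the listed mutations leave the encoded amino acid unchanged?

2

Codon 1: AUG (Met) → AUU (Ile) — missense.
Codon 3: UCU (Ser) → ACU (Thr) — missense.
Codon 4: CCC (Pro) → CCU (Pro) — synonymous.
Codon 5: UCU (Ser) → UCA (Ser) — synonymous.
Synonymous: 2 of 4.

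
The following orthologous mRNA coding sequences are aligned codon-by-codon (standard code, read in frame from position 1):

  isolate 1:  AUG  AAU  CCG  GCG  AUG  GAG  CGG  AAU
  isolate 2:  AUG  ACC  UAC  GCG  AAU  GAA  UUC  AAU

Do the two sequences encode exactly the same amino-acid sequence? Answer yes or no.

no

Codon 1: AUG Met / AUG Met — identical.
Codon 2: AAU Asn / ACC Thr — nonsynonymous.
Codon 3: CCG Pro / UAC Tyr — nonsynonymous.
Codon 4: GCG Ala / GCG Ala — identical.
Codon 5: AUG Met / AAU Asn — nonsynonymous.
Codon 6: GAG Glu / GAA Glu — synonymous.
Codon 7: CGG Arg / UUC Phe — nonsynonymous.
Codon 8: AAU Asn / AAU Asn — identical.
Nonsynonymous differences: 4 → different protein.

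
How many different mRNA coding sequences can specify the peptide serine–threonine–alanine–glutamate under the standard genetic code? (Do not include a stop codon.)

Ser: 6 codons.
Thr: 4 codons.
Ala: 4 codons.
Glu: 2 codons.
6 × 4 × 4 × 2 = 192.

192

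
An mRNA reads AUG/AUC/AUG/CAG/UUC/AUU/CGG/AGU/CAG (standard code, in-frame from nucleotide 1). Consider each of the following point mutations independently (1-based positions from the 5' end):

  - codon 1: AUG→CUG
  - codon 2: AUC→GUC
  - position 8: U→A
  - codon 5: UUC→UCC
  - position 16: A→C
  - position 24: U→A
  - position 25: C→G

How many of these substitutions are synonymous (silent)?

0

Codon 1: AUG (Met) → CUG (Leu) — missense.
Codon 2: AUC (Ile) → GUC (Val) — missense.
Codon 3: AUG (Met) → AAG (Lys) — missense.
Codon 5: UUC (Phe) → UCC (Ser) — missense.
Codon 6: AUU (Ile) → CUU (Leu) — missense.
Codon 8: AGU (Ser) → AGA (Arg) — missense.
Codon 9: CAG (Gln) → GAG (Glu) — missense.
Synonymous: 0 of 7.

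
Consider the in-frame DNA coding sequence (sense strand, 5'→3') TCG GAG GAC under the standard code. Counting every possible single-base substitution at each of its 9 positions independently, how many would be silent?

Codon 1 (TCG, Ser): 3 synonymous substitutions.
Codon 2 (GAG, Glu): 1 synonymous substitution.
Codon 3 (GAC, Asp): 1 synonymous substitution.
Total: 3 + 1 + 1 = 5.

5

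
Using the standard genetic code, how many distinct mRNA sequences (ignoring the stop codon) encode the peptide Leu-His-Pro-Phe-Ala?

384

Leu: 6 codons.
His: 2 codons.
Pro: 4 codons.
Phe: 2 codons.
Ala: 4 codons.
6 × 2 × 4 × 2 × 4 = 384.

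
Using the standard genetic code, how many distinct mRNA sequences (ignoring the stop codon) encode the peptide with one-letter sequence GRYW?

48

Gly: 4 codons.
Arg: 6 codons.
Tyr: 2 codons.
Trp: 1 codon.
4 × 6 × 2 × 1 = 48.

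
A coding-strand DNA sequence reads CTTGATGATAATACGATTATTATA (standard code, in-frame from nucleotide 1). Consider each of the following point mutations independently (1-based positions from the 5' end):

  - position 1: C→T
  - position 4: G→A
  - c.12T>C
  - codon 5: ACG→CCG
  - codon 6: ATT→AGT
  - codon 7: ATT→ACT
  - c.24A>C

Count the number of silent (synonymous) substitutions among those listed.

Codon 1: CTT (Leu) → TTT (Phe) — missense.
Codon 2: GAT (Asp) → AAT (Asn) — missense.
Codon 4: AAT (Asn) → AAC (Asn) — synonymous.
Codon 5: ACG (Thr) → CCG (Pro) — missense.
Codon 6: ATT (Ile) → AGT (Ser) — missense.
Codon 7: ATT (Ile) → ACT (Thr) — missense.
Codon 8: ATA (Ile) → ATC (Ile) — synonymous.
Synonymous: 2 of 7.

2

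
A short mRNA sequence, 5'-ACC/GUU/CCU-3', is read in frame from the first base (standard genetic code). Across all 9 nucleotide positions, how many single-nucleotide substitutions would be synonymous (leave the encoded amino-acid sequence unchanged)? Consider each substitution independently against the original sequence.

9

Codon 1 (ACC, Thr): 3 synonymous substitutions.
Codon 2 (GUU, Val): 3 synonymous substitutions.
Codon 3 (CCU, Pro): 3 synonymous substitutions.
Total: 3 + 3 + 3 = 9.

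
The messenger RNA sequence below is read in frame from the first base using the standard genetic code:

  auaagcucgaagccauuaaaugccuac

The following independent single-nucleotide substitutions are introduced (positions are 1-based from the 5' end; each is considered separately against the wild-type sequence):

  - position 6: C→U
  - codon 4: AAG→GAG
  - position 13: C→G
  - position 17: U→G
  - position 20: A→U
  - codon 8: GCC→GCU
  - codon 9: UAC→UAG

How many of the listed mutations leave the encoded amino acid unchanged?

Codon 2: AGC (Ser) → AGU (Ser) — synonymous.
Codon 4: AAG (Lys) → GAG (Glu) — missense.
Codon 5: CCA (Pro) → GCA (Ala) — missense.
Codon 6: UUA (Leu) → UGA (Stop) — nonsense.
Codon 7: AAU (Asn) → AUU (Ile) — missense.
Codon 8: GCC (Ala) → GCU (Ala) — synonymous.
Codon 9: UAC (Tyr) → UAG (Stop) — nonsense.
Synonymous: 2 of 7.

2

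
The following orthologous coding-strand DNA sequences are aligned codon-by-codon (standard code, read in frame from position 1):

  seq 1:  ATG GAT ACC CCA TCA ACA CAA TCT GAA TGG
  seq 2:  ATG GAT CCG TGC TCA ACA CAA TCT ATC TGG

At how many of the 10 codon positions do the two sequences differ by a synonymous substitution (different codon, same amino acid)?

0

Codon 1: ATG Met / ATG Met — identical.
Codon 2: GAT Asp / GAT Asp — identical.
Codon 3: ACC Thr / CCG Pro — nonsynonymous.
Codon 4: CCA Pro / TGC Cys — nonsynonymous.
Codon 5: TCA Ser / TCA Ser — identical.
Codon 6: ACA Thr / ACA Thr — identical.
Codon 7: CAA Gln / CAA Gln — identical.
Codon 8: TCT Ser / TCT Ser — identical.
Codon 9: GAA Glu / ATC Ile — nonsynonymous.
Codon 10: TGG Trp / TGG Trp — identical.
Synonymous differences: 0.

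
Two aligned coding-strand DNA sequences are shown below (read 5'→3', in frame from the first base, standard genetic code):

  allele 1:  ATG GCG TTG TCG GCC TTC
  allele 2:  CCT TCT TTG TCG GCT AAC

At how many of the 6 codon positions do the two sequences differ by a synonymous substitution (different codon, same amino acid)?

Codon 1: ATG Met / CCT Pro — nonsynonymous.
Codon 2: GCG Ala / TCT Ser — nonsynonymous.
Codon 3: TTG Leu / TTG Leu — identical.
Codon 4: TCG Ser / TCG Ser — identical.
Codon 5: GCC Ala / GCT Ala — synonymous.
Codon 6: TTC Phe / AAC Asn — nonsynonymous.
Synonymous differences: 1.

1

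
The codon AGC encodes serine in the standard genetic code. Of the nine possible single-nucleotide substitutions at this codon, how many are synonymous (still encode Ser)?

Position 1: none → 0 synonymous.
Position 2: none → 0 synonymous.
Position 3: AGT → 1 synonymous.
Total: 0 + 0 + 1 = 1.

1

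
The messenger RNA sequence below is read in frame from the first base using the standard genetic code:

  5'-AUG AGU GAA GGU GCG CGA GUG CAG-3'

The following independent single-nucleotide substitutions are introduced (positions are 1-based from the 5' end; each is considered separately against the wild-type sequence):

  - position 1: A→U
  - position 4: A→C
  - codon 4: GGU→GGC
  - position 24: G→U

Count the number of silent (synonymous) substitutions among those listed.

1

Codon 1: AUG (Met) → UUG (Leu) — missense.
Codon 2: AGU (Ser) → CGU (Arg) — missense.
Codon 4: GGU (Gly) → GGC (Gly) — synonymous.
Codon 8: CAG (Gln) → CAU (His) — missense.
Synonymous: 1 of 4.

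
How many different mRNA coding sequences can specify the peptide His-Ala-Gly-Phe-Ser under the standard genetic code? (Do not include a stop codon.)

384

His: 2 codons.
Ala: 4 codons.
Gly: 4 codons.
Phe: 2 codons.
Ser: 6 codons.
2 × 4 × 4 × 2 × 6 = 384.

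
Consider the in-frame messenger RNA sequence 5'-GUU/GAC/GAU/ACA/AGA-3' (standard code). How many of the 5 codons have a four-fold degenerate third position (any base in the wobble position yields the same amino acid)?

Codon 1 GUU (Val): third position 4-fold.
Codon 2 GAC (Asp): third position 2-fold.
Codon 3 GAU (Asp): third position 2-fold.
Codon 4 ACA (Thr): third position 4-fold.
Codon 5 AGA (Arg): third position 2-fold.
Four-fold degenerate third positions: 2.

2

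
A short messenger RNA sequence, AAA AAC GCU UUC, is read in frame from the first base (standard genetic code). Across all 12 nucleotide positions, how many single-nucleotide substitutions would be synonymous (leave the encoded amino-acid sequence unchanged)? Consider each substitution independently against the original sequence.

6

Codon 1 (AAA, Lys): 1 synonymous substitution.
Codon 2 (AAC, Asn): 1 synonymous substitution.
Codon 3 (GCU, Ala): 3 synonymous substitutions.
Codon 4 (UUC, Phe): 1 synonymous substitution.
Total: 1 + 1 + 3 + 1 = 6.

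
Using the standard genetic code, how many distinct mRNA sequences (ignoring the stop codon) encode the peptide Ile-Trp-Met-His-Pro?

24

Ile: 3 codons.
Trp: 1 codon.
Met: 1 codon.
His: 2 codons.
Pro: 4 codons.
3 × 1 × 1 × 2 × 4 = 24.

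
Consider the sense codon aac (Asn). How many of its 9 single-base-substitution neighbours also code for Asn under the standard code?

1

Position 1: none → 0 synonymous.
Position 2: none → 0 synonymous.
Position 3: AAU → 1 synonymous.
Total: 0 + 0 + 1 = 1.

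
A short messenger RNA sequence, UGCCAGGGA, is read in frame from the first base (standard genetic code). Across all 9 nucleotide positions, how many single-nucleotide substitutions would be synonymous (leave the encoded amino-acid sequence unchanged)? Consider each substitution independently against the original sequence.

5

Codon 1 (UGC, Cys): 1 synonymous substitution.
Codon 2 (CAG, Gln): 1 synonymous substitution.
Codon 3 (GGA, Gly): 3 synonymous substitutions.
Total: 1 + 1 + 3 = 5.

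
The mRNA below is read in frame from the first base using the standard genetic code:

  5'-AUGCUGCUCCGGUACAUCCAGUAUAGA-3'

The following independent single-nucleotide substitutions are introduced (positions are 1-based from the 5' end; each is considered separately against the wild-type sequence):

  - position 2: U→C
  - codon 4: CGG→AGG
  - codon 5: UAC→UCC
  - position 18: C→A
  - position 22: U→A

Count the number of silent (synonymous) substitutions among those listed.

2

Codon 1: AUG (Met) → ACG (Thr) — missense.
Codon 4: CGG (Arg) → AGG (Arg) — synonymous.
Codon 5: UAC (Tyr) → UCC (Ser) — missense.
Codon 6: AUC (Ile) → AUA (Ile) — synonymous.
Codon 8: UAU (Tyr) → AAU (Asn) — missense.
Synonymous: 2 of 5.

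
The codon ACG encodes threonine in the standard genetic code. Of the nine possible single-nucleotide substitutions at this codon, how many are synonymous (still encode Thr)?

Position 1: none → 0 synonymous.
Position 2: none → 0 synonymous.
Position 3: ACT, ACC, ACA → 3 synonymous.
Total: 0 + 0 + 3 = 3.

3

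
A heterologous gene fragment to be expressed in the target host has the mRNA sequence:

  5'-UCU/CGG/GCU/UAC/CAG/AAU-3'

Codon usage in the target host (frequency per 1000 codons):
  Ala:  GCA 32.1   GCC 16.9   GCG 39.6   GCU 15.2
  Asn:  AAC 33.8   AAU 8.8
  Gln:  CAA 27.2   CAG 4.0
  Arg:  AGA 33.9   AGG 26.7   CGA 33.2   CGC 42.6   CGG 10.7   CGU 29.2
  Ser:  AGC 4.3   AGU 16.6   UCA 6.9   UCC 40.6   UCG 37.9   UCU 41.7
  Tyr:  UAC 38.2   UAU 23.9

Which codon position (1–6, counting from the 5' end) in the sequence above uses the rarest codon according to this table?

5

Codon 1 UCU (Ser): 41.7 per 1000.
Codon 2 CGG (Arg): 10.7 per 1000.
Codon 3 GCU (Ala): 15.2 per 1000.
Codon 4 UAC (Tyr): 38.2 per 1000.
Codon 5 CAG (Gln): 4.0 per 1000.
Codon 6 AAU (Asn): 8.8 per 1000.
Lowest frequency is 4.0 at codon 5.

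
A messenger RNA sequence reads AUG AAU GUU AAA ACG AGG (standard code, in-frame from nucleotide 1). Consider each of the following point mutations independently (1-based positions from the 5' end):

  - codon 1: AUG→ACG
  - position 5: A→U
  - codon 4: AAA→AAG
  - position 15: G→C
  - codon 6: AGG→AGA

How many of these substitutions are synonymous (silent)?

3

Codon 1: AUG (Met) → ACG (Thr) — missense.
Codon 2: AAU (Asn) → AUU (Ile) — missense.
Codon 4: AAA (Lys) → AAG (Lys) — synonymous.
Codon 5: ACG (Thr) → ACC (Thr) — synonymous.
Codon 6: AGG (Arg) → AGA (Arg) — synonymous.
Synonymous: 3 of 5.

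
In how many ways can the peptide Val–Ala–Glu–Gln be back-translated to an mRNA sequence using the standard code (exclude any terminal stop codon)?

64

Val: 4 codons.
Ala: 4 codons.
Glu: 2 codons.
Gln: 2 codons.
4 × 4 × 2 × 2 = 64.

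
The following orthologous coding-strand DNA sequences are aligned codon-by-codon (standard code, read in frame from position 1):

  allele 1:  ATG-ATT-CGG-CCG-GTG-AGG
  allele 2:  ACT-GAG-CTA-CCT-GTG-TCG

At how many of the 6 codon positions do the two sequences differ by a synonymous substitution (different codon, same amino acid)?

1

Codon 1: ATG Met / ACT Thr — nonsynonymous.
Codon 2: ATT Ile / GAG Glu — nonsynonymous.
Codon 3: CGG Arg / CTA Leu — nonsynonymous.
Codon 4: CCG Pro / CCT Pro — synonymous.
Codon 5: GTG Val / GTG Val — identical.
Codon 6: AGG Arg / TCG Ser — nonsynonymous.
Synonymous differences: 1.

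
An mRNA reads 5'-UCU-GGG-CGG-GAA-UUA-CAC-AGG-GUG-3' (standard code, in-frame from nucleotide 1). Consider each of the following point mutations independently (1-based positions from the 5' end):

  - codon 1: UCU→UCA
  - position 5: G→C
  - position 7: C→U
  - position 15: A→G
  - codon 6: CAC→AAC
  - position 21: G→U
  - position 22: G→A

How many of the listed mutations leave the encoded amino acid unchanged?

2

Codon 1: UCU (Ser) → UCA (Ser) — synonymous.
Codon 2: GGG (Gly) → GCG (Ala) — missense.
Codon 3: CGG (Arg) → UGG (Trp) — missense.
Codon 5: UUA (Leu) → UUG (Leu) — synonymous.
Codon 6: CAC (His) → AAC (Asn) — missense.
Codon 7: AGG (Arg) → AGU (Ser) — missense.
Codon 8: GUG (Val) → AUG (Met) — missense.
Synonymous: 2 of 7.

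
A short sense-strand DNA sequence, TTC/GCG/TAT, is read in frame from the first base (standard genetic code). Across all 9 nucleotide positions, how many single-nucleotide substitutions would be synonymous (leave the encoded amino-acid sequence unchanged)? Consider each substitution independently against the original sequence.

5

Codon 1 (TTC, Phe): 1 synonymous substitution.
Codon 2 (GCG, Ala): 3 synonymous substitutions.
Codon 3 (TAT, Tyr): 1 synonymous substitution.
Total: 1 + 3 + 1 = 5.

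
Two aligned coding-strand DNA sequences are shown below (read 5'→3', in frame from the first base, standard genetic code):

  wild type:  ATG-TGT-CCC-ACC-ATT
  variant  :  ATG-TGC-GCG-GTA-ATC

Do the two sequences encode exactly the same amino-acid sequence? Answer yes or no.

no

Codon 1: ATG Met / ATG Met — identical.
Codon 2: TGT Cys / TGC Cys — synonymous.
Codon 3: CCC Pro / GCG Ala — nonsynonymous.
Codon 4: ACC Thr / GTA Val — nonsynonymous.
Codon 5: ATT Ile / ATC Ile — synonymous.
Nonsynonymous differences: 2 → different protein.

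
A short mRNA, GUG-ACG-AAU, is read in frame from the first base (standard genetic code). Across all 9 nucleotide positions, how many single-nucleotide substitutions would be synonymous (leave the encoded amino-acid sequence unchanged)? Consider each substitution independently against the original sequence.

Codon 1 (GUG, Val): 3 synonymous substitutions.
Codon 2 (ACG, Thr): 3 synonymous substitutions.
Codon 3 (AAU, Asn): 1 synonymous substitution.
Total: 3 + 3 + 1 = 7.

7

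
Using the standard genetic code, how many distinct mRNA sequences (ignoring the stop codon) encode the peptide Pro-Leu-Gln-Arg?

Pro: 4 codons.
Leu: 6 codons.
Gln: 2 codons.
Arg: 6 codons.
4 × 6 × 2 × 6 = 288.

288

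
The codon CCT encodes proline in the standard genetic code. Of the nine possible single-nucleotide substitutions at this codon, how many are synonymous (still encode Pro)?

Position 1: none → 0 synonymous.
Position 2: none → 0 synonymous.
Position 3: CCC, CCA, CCG → 3 synonymous.
Total: 0 + 0 + 3 = 3.

3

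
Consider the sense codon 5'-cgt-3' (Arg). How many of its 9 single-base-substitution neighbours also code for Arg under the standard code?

Position 1: none → 0 synonymous.
Position 2: none → 0 synonymous.
Position 3: CGC, CGA, CGG → 3 synonymous.
Total: 0 + 0 + 3 = 3.

3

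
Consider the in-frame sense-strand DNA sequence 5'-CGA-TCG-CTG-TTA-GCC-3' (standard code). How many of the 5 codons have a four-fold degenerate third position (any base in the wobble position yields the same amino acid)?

4

Codon 1 CGA (Arg): third position 4-fold.
Codon 2 TCG (Ser): third position 4-fold.
Codon 3 CTG (Leu): third position 4-fold.
Codon 4 TTA (Leu): third position 2-fold.
Codon 5 GCC (Ala): third position 4-fold.
Four-fold degenerate third positions: 4.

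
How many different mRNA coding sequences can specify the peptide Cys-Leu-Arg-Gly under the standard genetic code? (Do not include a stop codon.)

Cys: 2 codons.
Leu: 6 codons.
Arg: 6 codons.
Gly: 4 codons.
2 × 6 × 6 × 4 = 288.

288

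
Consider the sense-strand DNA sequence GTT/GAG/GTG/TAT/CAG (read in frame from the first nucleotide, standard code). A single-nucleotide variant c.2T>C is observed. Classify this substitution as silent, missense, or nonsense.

Position 2 falls in codon 1: GTT → Val.
After the substitution the codon is GCT → Ala.
Val ≠ Ala, so this is a missense mutation.

missense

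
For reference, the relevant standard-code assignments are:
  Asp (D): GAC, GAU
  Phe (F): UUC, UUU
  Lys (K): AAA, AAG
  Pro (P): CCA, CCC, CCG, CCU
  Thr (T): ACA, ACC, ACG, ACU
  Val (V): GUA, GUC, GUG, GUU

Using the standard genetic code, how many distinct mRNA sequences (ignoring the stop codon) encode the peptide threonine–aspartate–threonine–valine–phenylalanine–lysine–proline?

Thr: 4 codons.
Asp: 2 codons.
Thr: 4 codons.
Val: 4 codons.
Phe: 2 codons.
Lys: 2 codons.
Pro: 4 codons.
4 × 2 × 4 × 4 × 2 × 2 × 4 = 2048.

2048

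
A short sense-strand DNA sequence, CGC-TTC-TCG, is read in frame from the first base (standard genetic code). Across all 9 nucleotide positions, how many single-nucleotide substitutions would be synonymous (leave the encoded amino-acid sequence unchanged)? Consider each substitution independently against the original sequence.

Codon 1 (CGC, Arg): 3 synonymous substitutions.
Codon 2 (TTC, Phe): 1 synonymous substitution.
Codon 3 (TCG, Ser): 3 synonymous substitutions.
Total: 3 + 1 + 3 = 7.

7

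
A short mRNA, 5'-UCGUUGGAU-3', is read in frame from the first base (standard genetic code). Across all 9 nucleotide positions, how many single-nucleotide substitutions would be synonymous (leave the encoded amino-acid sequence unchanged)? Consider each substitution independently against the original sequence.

6

Codon 1 (UCG, Ser): 3 synonymous substitutions.
Codon 2 (UUG, Leu): 2 synonymous substitutions.
Codon 3 (GAU, Asp): 1 synonymous substitution.
Total: 3 + 2 + 1 = 6.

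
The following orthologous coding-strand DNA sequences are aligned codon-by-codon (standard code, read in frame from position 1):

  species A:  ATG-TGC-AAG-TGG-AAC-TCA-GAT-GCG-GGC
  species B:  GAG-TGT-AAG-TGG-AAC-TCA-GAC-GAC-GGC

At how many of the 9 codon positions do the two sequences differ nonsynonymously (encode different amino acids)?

Codon 1: ATG Met / GAG Glu — nonsynonymous.
Codon 2: TGC Cys / TGT Cys — synonymous.
Codon 3: AAG Lys / AAG Lys — identical.
Codon 4: TGG Trp / TGG Trp — identical.
Codon 5: AAC Asn / AAC Asn — identical.
Codon 6: TCA Ser / TCA Ser — identical.
Codon 7: GAT Asp / GAC Asp — synonymous.
Codon 8: GCG Ala / GAC Asp — nonsynonymous.
Codon 9: GGC Gly / GGC Gly — identical.
Nonsynonymous differences: 2.

2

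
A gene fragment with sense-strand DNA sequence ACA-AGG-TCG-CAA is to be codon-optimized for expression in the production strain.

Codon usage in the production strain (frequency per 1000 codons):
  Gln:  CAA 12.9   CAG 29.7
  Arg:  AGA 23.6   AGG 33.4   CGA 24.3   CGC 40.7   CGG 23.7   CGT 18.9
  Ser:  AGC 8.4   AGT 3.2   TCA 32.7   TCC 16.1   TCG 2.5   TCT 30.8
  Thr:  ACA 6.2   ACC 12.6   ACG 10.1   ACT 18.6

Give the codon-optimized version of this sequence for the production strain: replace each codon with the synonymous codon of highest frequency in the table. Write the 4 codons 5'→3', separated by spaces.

Codon 1 (Thr): best is ACT at 18.6.
Codon 2 (Arg): best is CGC at 40.7.
Codon 3 (Ser): best is TCA at 32.7.
Codon 4 (Gln): best is CAG at 29.7.

ACT CGC TCA CAG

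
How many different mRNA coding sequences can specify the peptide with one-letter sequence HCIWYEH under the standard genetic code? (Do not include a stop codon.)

His: 2 codons.
Cys: 2 codons.
Ile: 3 codons.
Trp: 1 codon.
Tyr: 2 codons.
Glu: 2 codons.
His: 2 codons.
2 × 2 × 3 × 1 × 2 × 2 × 2 = 96.

96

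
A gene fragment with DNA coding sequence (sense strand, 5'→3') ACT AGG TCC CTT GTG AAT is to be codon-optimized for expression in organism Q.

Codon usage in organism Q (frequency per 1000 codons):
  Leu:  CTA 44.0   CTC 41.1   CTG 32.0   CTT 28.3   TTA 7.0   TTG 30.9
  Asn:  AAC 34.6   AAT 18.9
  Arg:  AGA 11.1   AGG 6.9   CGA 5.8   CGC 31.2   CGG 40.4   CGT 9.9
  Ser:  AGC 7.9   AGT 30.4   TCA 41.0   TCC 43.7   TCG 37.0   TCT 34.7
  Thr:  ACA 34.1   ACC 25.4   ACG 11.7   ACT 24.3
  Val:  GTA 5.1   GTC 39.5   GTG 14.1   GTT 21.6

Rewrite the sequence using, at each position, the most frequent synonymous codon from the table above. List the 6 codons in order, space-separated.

ACA CGG TCC CTA GTC AAC

Codon 1 (Thr): best is ACA at 34.1.
Codon 2 (Arg): best is CGG at 40.4.
Codon 3 (Ser): best is TCC at 43.7.
Codon 4 (Leu): best is CTA at 44.0.
Codon 5 (Val): best is GTC at 39.5.
Codon 6 (Asn): best is AAC at 34.6.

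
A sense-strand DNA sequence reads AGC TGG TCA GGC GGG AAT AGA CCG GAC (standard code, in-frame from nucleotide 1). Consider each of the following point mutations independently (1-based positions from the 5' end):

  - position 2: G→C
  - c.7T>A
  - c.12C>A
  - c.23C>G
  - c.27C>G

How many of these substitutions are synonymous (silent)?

Codon 1: AGC (Ser) → ACC (Thr) — missense.
Codon 3: TCA (Ser) → ACA (Thr) — missense.
Codon 4: GGC (Gly) → GGA (Gly) — synonymous.
Codon 8: CCG (Pro) → CGG (Arg) — missense.
Codon 9: GAC (Asp) → GAG (Glu) — missense.
Synonymous: 1 of 5.

1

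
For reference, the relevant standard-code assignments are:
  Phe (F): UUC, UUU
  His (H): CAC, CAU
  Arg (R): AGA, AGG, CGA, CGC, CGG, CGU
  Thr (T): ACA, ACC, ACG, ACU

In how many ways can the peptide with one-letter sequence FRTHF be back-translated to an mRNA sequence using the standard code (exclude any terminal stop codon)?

Phe: 2 codons.
Arg: 6 codons.
Thr: 4 codons.
His: 2 codons.
Phe: 2 codons.
2 × 6 × 4 × 2 × 2 = 192.

192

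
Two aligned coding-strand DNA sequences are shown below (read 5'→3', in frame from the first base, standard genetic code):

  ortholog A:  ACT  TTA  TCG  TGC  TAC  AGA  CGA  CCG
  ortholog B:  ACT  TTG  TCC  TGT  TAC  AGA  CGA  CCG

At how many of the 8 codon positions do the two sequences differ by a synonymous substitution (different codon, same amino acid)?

3

Codon 1: ACT Thr / ACT Thr — identical.
Codon 2: TTA Leu / TTG Leu — synonymous.
Codon 3: TCG Ser / TCC Ser — synonymous.
Codon 4: TGC Cys / TGT Cys — synonymous.
Codon 5: TAC Tyr / TAC Tyr — identical.
Codon 6: AGA Arg / AGA Arg — identical.
Codon 7: CGA Arg / CGA Arg — identical.
Codon 8: CCG Pro / CCG Pro — identical.
Synonymous differences: 3.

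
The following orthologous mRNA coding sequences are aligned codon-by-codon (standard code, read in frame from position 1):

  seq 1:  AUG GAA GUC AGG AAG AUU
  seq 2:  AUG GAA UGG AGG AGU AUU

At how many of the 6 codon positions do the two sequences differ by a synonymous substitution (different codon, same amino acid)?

Codon 1: AUG Met / AUG Met — identical.
Codon 2: GAA Glu / GAA Glu — identical.
Codon 3: GUC Val / UGG Trp — nonsynonymous.
Codon 4: AGG Arg / AGG Arg — identical.
Codon 5: AAG Lys / AGU Ser — nonsynonymous.
Codon 6: AUU Ile / AUU Ile — identical.
Synonymous differences: 0.

0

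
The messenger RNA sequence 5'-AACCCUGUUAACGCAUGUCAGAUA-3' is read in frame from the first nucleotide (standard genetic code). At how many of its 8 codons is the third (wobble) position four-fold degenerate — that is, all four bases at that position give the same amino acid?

Codon 1 AAC (Asn): third position 2-fold.
Codon 2 CCU (Pro): third position 4-fold.
Codon 3 GUU (Val): third position 4-fold.
Codon 4 AAC (Asn): third position 2-fold.
Codon 5 GCA (Ala): third position 4-fold.
Codon 6 UGU (Cys): third position 2-fold.
Codon 7 CAG (Gln): third position 2-fold.
Codon 8 AUA (Ile): third position 3-fold.
Four-fold degenerate third positions: 3.

3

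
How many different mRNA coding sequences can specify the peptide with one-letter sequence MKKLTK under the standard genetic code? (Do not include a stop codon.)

Met: 1 codon.
Lys: 2 codons.
Lys: 2 codons.
Leu: 6 codons.
Thr: 4 codons.
Lys: 2 codons.
1 × 2 × 2 × 6 × 4 × 2 = 192.

192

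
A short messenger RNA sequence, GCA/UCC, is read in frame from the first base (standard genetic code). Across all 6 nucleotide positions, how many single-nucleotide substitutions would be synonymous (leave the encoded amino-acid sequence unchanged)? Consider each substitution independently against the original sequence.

6

Codon 1 (GCA, Ala): 3 synonymous substitutions.
Codon 2 (UCC, Ser): 3 synonymous substitutions.
Total: 3 + 3 = 6.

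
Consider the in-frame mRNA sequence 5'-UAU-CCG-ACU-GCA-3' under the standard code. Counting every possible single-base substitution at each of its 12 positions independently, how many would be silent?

10

Codon 1 (UAU, Tyr): 1 synonymous substitution.
Codon 2 (CCG, Pro): 3 synonymous substitutions.
Codon 3 (ACU, Thr): 3 synonymous substitutions.
Codon 4 (GCA, Ala): 3 synonymous substitutions.
Total: 1 + 3 + 3 + 3 = 10.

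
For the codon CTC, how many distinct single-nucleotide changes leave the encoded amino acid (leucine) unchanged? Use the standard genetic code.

Position 1: none → 0 synonymous.
Position 2: none → 0 synonymous.
Position 3: CTT, CTA, CTG → 3 synonymous.
Total: 0 + 0 + 3 = 3.

3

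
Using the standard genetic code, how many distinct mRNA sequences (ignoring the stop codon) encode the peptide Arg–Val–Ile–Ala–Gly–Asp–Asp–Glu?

Arg: 6 codons.
Val: 4 codons.
Ile: 3 codons.
Ala: 4 codons.
Gly: 4 codons.
Asp: 2 codons.
Asp: 2 codons.
Glu: 2 codons.
6 × 4 × 3 × 4 × 4 × 2 × 2 × 2 = 9216.

9216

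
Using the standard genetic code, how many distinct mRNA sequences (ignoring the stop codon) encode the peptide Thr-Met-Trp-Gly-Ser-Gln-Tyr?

384

Thr: 4 codons.
Met: 1 codon.
Trp: 1 codon.
Gly: 4 codons.
Ser: 6 codons.
Gln: 2 codons.
Tyr: 2 codons.
4 × 1 × 1 × 4 × 6 × 2 × 2 = 384.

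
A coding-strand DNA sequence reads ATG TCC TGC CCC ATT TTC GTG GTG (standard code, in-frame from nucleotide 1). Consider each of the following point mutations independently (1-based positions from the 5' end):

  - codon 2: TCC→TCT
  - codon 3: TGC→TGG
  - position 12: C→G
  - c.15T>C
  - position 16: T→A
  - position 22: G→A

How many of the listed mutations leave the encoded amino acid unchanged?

Codon 2: TCC (Ser) → TCT (Ser) — synonymous.
Codon 3: TGC (Cys) → TGG (Trp) — missense.
Codon 4: CCC (Pro) → CCG (Pro) — synonymous.
Codon 5: ATT (Ile) → ATC (Ile) — synonymous.
Codon 6: TTC (Phe) → ATC (Ile) — missense.
Codon 8: GTG (Val) → ATG (Met) — missense.
Synonymous: 3 of 6.

3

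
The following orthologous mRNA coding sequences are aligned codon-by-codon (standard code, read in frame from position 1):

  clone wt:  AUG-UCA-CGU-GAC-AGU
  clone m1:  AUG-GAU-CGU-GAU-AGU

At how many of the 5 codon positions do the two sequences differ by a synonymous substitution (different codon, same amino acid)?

Codon 1: AUG Met / AUG Met — identical.
Codon 2: UCA Ser / GAU Asp — nonsynonymous.
Codon 3: CGU Arg / CGU Arg — identical.
Codon 4: GAC Asp / GAU Asp — synonymous.
Codon 5: AGU Ser / AGU Ser — identical.
Synonymous differences: 1.

1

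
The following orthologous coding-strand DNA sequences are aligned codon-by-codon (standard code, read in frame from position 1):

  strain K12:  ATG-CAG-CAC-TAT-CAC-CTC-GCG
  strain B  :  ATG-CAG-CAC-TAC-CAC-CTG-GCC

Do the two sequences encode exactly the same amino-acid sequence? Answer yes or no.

Codon 1: ATG Met / ATG Met — identical.
Codon 2: CAG Gln / CAG Gln — identical.
Codon 3: CAC His / CAC His — identical.
Codon 4: TAT Tyr / TAC Tyr — synonymous.
Codon 5: CAC His / CAC His — identical.
Codon 6: CTC Leu / CTG Leu — synonymous.
Codon 7: GCG Ala / GCC Ala — synonymous.
Nonsynonymous differences: 0 → same protein.

yes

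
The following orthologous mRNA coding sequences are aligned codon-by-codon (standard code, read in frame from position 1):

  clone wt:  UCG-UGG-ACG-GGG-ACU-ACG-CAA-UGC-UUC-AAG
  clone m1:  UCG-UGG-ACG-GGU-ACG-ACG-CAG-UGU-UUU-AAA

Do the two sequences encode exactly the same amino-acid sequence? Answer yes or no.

yes

Codon 1: UCG Ser / UCG Ser — identical.
Codon 2: UGG Trp / UGG Trp — identical.
Codon 3: ACG Thr / ACG Thr — identical.
Codon 4: GGG Gly / GGU Gly — synonymous.
Codon 5: ACU Thr / ACG Thr — synonymous.
Codon 6: ACG Thr / ACG Thr — identical.
Codon 7: CAA Gln / CAG Gln — synonymous.
Codon 8: UGC Cys / UGU Cys — synonymous.
Codon 9: UUC Phe / UUU Phe — synonymous.
Codon 10: AAG Lys / AAA Lys — synonymous.
Nonsynonymous differences: 0 → same protein.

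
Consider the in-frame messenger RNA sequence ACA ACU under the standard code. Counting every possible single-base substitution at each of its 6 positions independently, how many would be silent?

Codon 1 (ACA, Thr): 3 synonymous substitutions.
Codon 2 (ACU, Thr): 3 synonymous substitutions.
Total: 3 + 3 = 6.

6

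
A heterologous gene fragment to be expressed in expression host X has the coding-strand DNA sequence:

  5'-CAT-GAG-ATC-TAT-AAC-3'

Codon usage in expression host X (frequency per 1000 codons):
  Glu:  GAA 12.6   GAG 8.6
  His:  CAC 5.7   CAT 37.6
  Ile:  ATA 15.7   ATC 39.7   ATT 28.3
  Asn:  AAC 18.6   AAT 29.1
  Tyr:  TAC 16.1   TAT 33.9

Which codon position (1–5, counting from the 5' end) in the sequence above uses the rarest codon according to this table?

2

Codon 1 CAT (His): 37.6 per 1000.
Codon 2 GAG (Glu): 8.6 per 1000.
Codon 3 ATC (Ile): 39.7 per 1000.
Codon 4 TAT (Tyr): 33.9 per 1000.
Codon 5 AAC (Asn): 18.6 per 1000.
Lowest frequency is 8.6 at codon 2.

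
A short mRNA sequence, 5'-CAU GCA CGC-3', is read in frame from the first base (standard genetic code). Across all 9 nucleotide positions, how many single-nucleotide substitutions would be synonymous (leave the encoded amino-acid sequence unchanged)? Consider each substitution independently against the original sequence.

7

Codon 1 (CAU, His): 1 synonymous substitution.
Codon 2 (GCA, Ala): 3 synonymous substitutions.
Codon 3 (CGC, Arg): 3 synonymous substitutions.
Total: 1 + 3 + 3 = 7.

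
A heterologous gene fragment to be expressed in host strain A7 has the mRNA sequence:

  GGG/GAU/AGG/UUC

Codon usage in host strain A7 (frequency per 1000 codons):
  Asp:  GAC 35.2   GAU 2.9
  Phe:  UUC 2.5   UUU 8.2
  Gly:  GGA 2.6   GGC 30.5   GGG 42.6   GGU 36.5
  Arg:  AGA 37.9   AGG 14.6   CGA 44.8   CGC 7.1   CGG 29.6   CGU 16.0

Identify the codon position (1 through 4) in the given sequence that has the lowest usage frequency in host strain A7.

Codon 1 GGG (Gly): 42.6 per 1000.
Codon 2 GAU (Asp): 2.9 per 1000.
Codon 3 AGG (Arg): 14.6 per 1000.
Codon 4 UUC (Phe): 2.5 per 1000.
Lowest frequency is 2.5 at codon 4.

4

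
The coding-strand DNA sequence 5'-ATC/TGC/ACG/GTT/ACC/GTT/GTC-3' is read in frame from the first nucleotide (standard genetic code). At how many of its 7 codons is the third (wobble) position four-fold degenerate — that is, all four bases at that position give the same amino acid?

Codon 1 ATC (Ile): third position 3-fold.
Codon 2 TGC (Cys): third position 2-fold.
Codon 3 ACG (Thr): third position 4-fold.
Codon 4 GTT (Val): third position 4-fold.
Codon 5 ACC (Thr): third position 4-fold.
Codon 6 GTT (Val): third position 4-fold.
Codon 7 GTC (Val): third position 4-fold.
Four-fold degenerate third positions: 5.

5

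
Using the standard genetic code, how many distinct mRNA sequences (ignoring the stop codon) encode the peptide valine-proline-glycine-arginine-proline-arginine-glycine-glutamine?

73728

Val: 4 codons.
Pro: 4 codons.
Gly: 4 codons.
Arg: 6 codons.
Pro: 4 codons.
Arg: 6 codons.
Gly: 4 codons.
Gln: 2 codons.
4 × 4 × 4 × 6 × 4 × 6 × 4 × 2 = 73728.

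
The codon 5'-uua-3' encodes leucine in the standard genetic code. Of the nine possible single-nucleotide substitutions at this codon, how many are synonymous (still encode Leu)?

Position 1: CUA → 1 synonymous.
Position 2: none → 0 synonymous.
Position 3: UUG → 1 synonymous.
Total: 1 + 0 + 1 = 2.

2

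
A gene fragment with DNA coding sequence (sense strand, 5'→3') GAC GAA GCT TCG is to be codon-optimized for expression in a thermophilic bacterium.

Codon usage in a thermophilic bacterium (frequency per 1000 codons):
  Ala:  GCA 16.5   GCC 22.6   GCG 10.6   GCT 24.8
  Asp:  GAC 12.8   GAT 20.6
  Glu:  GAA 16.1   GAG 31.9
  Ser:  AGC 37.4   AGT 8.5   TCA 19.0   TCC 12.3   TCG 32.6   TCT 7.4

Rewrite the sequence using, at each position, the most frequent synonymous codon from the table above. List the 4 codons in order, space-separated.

Codon 1 (Asp): best is GAT at 20.6.
Codon 2 (Glu): best is GAG at 31.9.
Codon 3 (Ala): best is GCT at 24.8.
Codon 4 (Ser): best is AGC at 37.4.

GAT GAG GCT AGC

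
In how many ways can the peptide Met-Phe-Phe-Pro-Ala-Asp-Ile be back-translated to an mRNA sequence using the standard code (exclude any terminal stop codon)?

384

Met: 1 codon.
Phe: 2 codons.
Phe: 2 codons.
Pro: 4 codons.
Ala: 4 codons.
Asp: 2 codons.
Ile: 3 codons.
1 × 2 × 2 × 4 × 4 × 2 × 3 = 384.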